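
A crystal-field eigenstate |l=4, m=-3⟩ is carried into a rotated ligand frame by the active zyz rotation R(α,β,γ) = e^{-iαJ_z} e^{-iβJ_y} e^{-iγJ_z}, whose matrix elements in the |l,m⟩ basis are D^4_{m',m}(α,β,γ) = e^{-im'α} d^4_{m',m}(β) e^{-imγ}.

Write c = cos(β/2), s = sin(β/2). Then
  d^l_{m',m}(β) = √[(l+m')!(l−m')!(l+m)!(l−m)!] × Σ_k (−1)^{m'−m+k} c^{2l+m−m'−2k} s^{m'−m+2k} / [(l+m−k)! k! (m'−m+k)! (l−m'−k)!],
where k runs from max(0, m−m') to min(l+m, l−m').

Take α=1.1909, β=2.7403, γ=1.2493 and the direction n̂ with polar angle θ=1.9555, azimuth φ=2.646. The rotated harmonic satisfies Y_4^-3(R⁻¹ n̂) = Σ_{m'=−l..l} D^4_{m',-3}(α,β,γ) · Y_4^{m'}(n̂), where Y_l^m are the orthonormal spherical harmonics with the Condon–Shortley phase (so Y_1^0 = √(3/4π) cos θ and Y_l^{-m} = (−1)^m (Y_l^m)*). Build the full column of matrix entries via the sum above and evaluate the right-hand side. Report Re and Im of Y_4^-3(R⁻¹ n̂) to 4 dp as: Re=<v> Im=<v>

Re=0.2625 Im=-0.2746

Need the full column D^4_{m',-3} for m'=−4..4 at α=1.1909, β=2.7403, γ=1.2493.
cos(β/2)=0.199303, sin(β/2)=0.979938
d^4_{-4,-3}: single k=1 term ⇒ +0.000035;  D = -0.000021+0.000027i
d^4_{-3,-3}: k∈[0..1] ⇒ +0.000002 -0.000421 = -0.000419;  D = -0.000213-0.000361i
d^4_{-2,-3}: k∈[0..1] ⇒ -0.000046 +0.003322 = +0.003276;  D = +0.003237-0.000501i
d^4_{-1,-3}: k∈[0..1] ⇒ +0.000478 -0.019247 = -0.018769;  D = -0.004213+0.018290i
d^4_{0,-3}: k∈[0..1] ⇒ -0.003501 +0.084644 = +0.081143;  D = -0.066680-0.046238i
d^4_{1,-3}: k∈[0..1] ⇒ +0.019247 -0.279183 = -0.259935;  D = +0.216770-0.143448i
d^4_{2,-3}: k∈[0..1] ⇒ -0.080300 +0.647094 = +0.566794;  D = +0.115212+0.554960i
d^4_{3,-3}: k∈[0..1] ⇒ +0.246216 -0.850332 = -0.604116;  D = -0.594868-0.105301i
d^4_{4,-3}: single k=0 term ⇒ -0.489157;  D = -0.257798+0.415710i
Y_4^{m'}(θ=1.9555,φ=2.646) and Σ D·Y over m':
  (-0.0000+0.0000i)·(-0.1307+0.2994i)  (-0.0002-0.0004i)·(+0.0314+0.3728i)  (+0.0032-0.0005i)·(-0.0022-0.0034i)  (-0.0042+0.0183i)·(-0.2916-0.1576i)  (-0.0667-0.0462i)·(-0.0562+0.0000i)  (+0.2168-0.1434i)·(+0.2916-0.1576i)  (+0.1152+0.5550i)·(-0.0022+0.0034i)  (-0.5949-0.1053i)·(-0.0314+0.3728i)  (-0.2578+0.4157i)·(-0.1307-0.2994i)
Y_4^-3(R⁻¹ n̂) = +0.262493-0.274603i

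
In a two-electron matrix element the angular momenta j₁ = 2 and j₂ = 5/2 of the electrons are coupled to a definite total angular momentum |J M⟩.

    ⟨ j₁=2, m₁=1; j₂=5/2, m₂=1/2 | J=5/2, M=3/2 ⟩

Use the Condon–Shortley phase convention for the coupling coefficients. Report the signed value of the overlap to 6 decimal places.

-0.414039  (= −√(6/35))

j₁+j₂−J=2  J+j₁−j₂=2  J−j₁+j₂=3  j₁+j₂+J+1=8
(j₁±m₁, j₂±m₂, J±M) = (3,1,3,2,4,1)
P² = 216/35
sum k=0..1:
  [0] +1/12 = 1/12
  [1] −1/4 = -1/4
S = -1/6
C² = P²·S² = 6/35 ; C = -0.414039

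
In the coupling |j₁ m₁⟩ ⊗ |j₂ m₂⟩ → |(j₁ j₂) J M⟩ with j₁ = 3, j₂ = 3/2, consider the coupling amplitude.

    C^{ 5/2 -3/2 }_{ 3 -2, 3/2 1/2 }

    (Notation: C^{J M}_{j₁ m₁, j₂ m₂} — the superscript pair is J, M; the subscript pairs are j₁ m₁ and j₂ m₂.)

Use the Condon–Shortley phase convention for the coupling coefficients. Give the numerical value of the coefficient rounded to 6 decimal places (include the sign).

triangle: 2!×4!×1!/8! = 48/40320
(j±m)!: 1!×5!×2!×1!×1!×4! = 5760
prefactor² = (2J+1)×Δ×N² = 288/7
  k=1: −1/(1!×1!×4!×1!×0!×0!) = -1/24
  k=2: +1/(2!×0!×3!×0!×1!×1!) = 1/12
Σ = 1/24  ⇒  CG² = 288/7×(1/24)² = 1/14
CG = +√(1/14) = +0.267261

+√(1/14) ≈ +0.267261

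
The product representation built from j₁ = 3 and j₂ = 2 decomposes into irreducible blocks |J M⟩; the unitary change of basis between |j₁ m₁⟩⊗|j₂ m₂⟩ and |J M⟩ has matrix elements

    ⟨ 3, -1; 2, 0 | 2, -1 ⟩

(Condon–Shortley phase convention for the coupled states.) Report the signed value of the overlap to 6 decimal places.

√[5·3!3!1!/8! · 2!4!2!2!1!3!] = √(36/7)
  +(−1)^1/∏(1,2,3,1,0,0)! = -1/12  (running -1/12)
  +(−1)^2/∏(2,1,2,0,1,1)! = 1/4  (running 1/6)
⟨..|..⟩ = √(36/7)·(1/6) = +0.377964

+√(1/7) ≈ +0.377964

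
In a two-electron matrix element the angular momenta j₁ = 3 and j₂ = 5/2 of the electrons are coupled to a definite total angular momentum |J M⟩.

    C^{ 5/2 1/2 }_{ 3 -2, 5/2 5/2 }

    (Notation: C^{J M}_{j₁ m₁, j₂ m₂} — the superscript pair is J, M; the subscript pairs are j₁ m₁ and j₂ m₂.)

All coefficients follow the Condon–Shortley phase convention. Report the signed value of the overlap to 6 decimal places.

-0.597614

triangle: 3!·3!·2!/9! = 72/362880
(j±m)!: 1!·5!·5!·0!·3!·2! = 172800
prefactor² = (2J+1)·Δ·N² = 1440/7
  k=3: −1/(3!·0!·2!·2!·1!·0!) = -1/24
Σ = -1/24  ⇒  CG² = 1440/7·(-1/24)² = 5/14
CG = −√(5/14) = -0.597614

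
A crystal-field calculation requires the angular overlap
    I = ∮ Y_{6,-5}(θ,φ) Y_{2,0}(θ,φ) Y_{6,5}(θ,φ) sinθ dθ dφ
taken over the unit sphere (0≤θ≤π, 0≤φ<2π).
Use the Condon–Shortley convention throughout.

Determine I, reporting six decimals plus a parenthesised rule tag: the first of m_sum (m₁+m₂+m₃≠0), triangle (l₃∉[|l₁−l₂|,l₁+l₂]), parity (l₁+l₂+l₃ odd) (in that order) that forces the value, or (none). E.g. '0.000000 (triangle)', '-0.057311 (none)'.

m-sum 0 ✓  L=14 even ✓  4≤6≤8 ✓
Π(2lᵢ+1) = 13×5×13 = 845
triangle coeff Δ(6,2,6) = 1/90090
Σ_t [0,2]: t=0:+1/69120 t=1:−1/14400 t=2:+1/69120 = -7/172800
(3j)²=14/715 [(6 2 6; 0 0 0)], sign=-1
Σ_t [1,2]: t=1:−1/3628800 t=2:+1/1451520 = 1/2419200
(3j)²=11/910 [(6 2 6; -5 0 5)], sign=-1
⇒ 4πI² = 1/5
I = (+1)√(1/5/(4π)) = 0.12615663
No selection rule forces the value: the integral is nonzero (none).

0.126157 (none)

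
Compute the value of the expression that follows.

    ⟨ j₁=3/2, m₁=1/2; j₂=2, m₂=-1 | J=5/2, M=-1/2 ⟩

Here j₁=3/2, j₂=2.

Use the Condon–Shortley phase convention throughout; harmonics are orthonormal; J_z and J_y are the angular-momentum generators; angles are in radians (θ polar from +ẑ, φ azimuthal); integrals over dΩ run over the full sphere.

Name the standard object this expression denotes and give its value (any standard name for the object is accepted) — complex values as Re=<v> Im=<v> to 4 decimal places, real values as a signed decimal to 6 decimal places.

This is a Clebsch–Gordan (vector-coupling) coefficient.
j₁+j₂−J=1  J+j₁−j₂=2  J−j₁+j₂=3  j₁+j₂+J+1=7
(j₁±m₁, j₂±m₂, J±M) = (2,1,1,3,2,3)
P² = 72/35
sum k=0..1:
  [0] +1/2 = 1/2
  [1] −1/12 = -1/12
S = 5/12
C² = P²·S² = 5/14 ; C = +0.597614

Clebsch–Gordan coefficient, +√(5/14) ≈ +0.597614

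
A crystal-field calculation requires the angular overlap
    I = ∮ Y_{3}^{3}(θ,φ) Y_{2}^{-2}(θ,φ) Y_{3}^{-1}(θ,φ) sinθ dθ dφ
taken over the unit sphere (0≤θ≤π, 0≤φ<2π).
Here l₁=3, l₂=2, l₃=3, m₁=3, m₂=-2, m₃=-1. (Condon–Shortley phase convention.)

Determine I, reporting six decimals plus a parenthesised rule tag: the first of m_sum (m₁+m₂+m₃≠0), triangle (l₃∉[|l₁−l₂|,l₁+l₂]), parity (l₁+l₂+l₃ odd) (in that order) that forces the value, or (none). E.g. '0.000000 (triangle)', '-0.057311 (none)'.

Rules hold: Σm=0, L=8 even, 1≤3≤5.
N = 7·5·7 = 245
Δ = 2!·4!·2!/9! = 1/3780
Racah Σ t=0..2: t=0:+1/24 t=1:−1/4 t=2:+1/24 = -1/6
⇒ 3j(3 2 3; 0 0 0)² = 4/105, sgn +1
Racah Σ t=0..0: t=0:+1/96 = 1/96
⇒ 3j(3 2 3; 3 -2 -1)² = 1/42, sgn +1
4πI² = N·(3j₀)²·(3jₘ)² = 2/9
I = +1·√(0.222222/4π) = 0.13298076
No selection rule forces the value: the integral is nonzero (none).

0.132981 (none)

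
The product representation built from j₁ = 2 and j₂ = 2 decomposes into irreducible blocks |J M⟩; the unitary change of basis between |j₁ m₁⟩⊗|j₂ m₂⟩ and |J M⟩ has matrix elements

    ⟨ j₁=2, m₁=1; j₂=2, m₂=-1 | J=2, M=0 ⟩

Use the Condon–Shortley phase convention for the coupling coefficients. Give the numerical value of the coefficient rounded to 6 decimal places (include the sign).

+0.267261

√[5·2!2!2!/7! · 3!1!1!3!2!2!] = √(8/7)
  +(−1)^0/∏(0,2,1,1,1,1)! = 1/2  (running 1/2)
  +(−1)^1/∏(1,1,0,0,2,2)! = -1/4  (running 1/4)
⟨..|..⟩ = √(8/7)·(1/4) = +0.267261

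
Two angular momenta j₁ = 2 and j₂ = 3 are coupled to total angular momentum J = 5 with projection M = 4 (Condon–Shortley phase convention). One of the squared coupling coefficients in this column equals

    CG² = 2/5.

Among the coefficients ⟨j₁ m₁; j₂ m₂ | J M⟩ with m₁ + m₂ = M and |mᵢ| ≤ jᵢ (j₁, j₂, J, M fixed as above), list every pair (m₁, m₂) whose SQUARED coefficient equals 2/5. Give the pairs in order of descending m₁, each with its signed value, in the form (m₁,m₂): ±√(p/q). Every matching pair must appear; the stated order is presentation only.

Admissible pairs with m₁+m₂ = M = 4: (1,3), (2,2)
  (m₁,m₂)=(2,2): CG² = 3/5, CG = +√(3/5)
  (m₁,m₂)=(1,3): CG² = 2/5, CG = +√(2/5)   ← matches the target
Pairs with CG² = 2/5: (1,3): +√(2/5)

(1,3): +√(2/5)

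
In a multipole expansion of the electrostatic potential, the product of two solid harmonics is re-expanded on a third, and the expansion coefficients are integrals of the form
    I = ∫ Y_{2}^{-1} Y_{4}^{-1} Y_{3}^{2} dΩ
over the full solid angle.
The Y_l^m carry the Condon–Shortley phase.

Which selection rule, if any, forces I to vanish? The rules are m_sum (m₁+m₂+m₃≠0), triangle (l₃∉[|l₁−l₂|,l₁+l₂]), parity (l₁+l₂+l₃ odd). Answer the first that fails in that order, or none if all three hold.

azimuthal sum: -1 − 1 + 2 = 0  ✓
2 ≤ 3 ≤ 6 (triangle on l)  ✓
L = 2 + 4 + 3 = 9 (odd)  ✗

parity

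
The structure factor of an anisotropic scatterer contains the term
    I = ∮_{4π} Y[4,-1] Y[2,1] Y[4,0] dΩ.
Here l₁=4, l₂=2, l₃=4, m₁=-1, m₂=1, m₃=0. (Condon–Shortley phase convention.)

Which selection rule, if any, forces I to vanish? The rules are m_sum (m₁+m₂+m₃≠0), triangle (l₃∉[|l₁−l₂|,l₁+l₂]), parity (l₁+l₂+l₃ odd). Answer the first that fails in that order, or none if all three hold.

none

azimuthal sum: -1 + 1 + 0 = 0  ✓
2 ≤ 4 ≤ 6 (triangle on l)  ✓
L = 4 + 2 + 4 = 10 (even)  ✓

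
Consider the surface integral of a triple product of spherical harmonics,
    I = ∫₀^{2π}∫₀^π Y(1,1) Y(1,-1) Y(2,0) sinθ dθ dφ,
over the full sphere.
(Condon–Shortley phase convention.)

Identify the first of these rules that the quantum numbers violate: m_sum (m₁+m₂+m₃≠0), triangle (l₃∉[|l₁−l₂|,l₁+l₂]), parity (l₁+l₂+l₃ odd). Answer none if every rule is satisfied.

none

m₁+m₂+m₃ = 1 − 1 + 0 = 0  ✓
triangle: |1−1|=0 ≤ l₃=2 ≤ 1+1=2  ✓
parity: l₁+l₂+l₃ = 4 is even  ✓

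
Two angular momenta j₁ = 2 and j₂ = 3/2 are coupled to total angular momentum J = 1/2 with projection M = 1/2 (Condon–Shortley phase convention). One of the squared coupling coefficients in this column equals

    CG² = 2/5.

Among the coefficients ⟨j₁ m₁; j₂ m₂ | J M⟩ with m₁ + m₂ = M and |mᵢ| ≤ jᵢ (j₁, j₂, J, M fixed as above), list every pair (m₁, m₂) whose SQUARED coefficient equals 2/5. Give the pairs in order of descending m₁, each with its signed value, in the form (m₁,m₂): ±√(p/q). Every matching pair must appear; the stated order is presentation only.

Admissible pairs with m₁+m₂ = M = 1/2: (-1,3/2), (0,1/2), (1,-1/2), (2,-3/2)
  (m₁,m₂)=(2,-3/2): CG² = 2/5, CG = +√(2/5)   ← matches the target
  (m₁,m₂)=(1,-1/2): CG² = 3/10, CG = −√(3/10)
  (m₁,m₂)=(0,1/2): CG² = 1/5, CG = +√(1/5)
  (m₁,m₂)=(-1,3/2): CG² = 1/10, CG = −√(1/10)
Pairs with CG² = 2/5: (2,-3/2): +√(2/5)

(2,-3/2): +√(2/5)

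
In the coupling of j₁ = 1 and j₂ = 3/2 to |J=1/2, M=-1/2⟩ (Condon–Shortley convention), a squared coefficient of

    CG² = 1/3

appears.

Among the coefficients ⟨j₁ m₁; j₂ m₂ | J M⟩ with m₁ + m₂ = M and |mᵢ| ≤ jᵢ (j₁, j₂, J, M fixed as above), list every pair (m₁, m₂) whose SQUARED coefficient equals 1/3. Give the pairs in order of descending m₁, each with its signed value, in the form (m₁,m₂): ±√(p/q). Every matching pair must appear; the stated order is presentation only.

(0,-1/2): −√(1/3)

Admissible pairs with m₁+m₂ = M = -1/2: (-1,1/2), (0,-1/2), (1,-3/2)
  (m₁,m₂)=(1,-3/2): CG² = 1/2, CG = +√(1/2)
  (m₁,m₂)=(0,-1/2): CG² = 1/3, CG = −√(1/3)   ← matches the target
  (m₁,m₂)=(-1,1/2): CG² = 1/6, CG = +√(1/6)
Pairs with CG² = 1/3: (0,-1/2): −√(1/3)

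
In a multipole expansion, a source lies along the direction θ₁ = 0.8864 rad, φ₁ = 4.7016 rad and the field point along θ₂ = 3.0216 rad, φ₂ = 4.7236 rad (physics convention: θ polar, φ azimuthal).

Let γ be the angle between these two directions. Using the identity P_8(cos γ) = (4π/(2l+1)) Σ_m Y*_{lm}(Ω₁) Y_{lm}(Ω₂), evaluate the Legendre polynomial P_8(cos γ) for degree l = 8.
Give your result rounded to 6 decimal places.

Term-by-term m-sum for l=8 (normalisation 4π/17 = 0.739198):
  m=-8: Y*=0.06669 - 0.00577j  Y=0.00000 - 0.00000j  product 0.00000 - 0.00000j
  m=-7: Y*=0.01648 + 0.21786j  Y=0.00000 + 0.00000j  product -0.00000 + 0.00000j
  m=-6: Y*=-0.40593 + 0.02631j  Y=-0.00002 + 0.00000j  product 0.00001 - 0.00000j
  m=-5: Y*=-0.02318 - 0.42932j  Y=-0.00001 - 0.00023j  product -0.00010 + 0.00001j
  m=-4: Y*=0.12080 - 0.00522j  Y=0.00267 - 0.00012j  product 0.00032 - 0.00003j
  m=-3: Y*=-0.00966 - 0.29821j  Y=0.00076 + 0.02269j  product 0.00676 - 0.00045j
  m=-2: Y*=0.29502 - 0.00637j  Y=-0.13648 + 0.00306j  product -0.04024 + 0.00177j
  m=-1: Y*=-0.00188 - 0.17459j  Y=-0.00582 - 0.51923j  product -0.09064 + 0.00199j
  m=+0: Y*=0.32454 + 0.00000j  Y=0.88048 + 0.00000j  product 0.28575 + 0.00000j
  m=+1: Y*=0.00188 - 0.17459j  Y=0.00582 - 0.51923j  product -0.09064 - 0.00199j
  m=+2: Y*=0.29502 + 0.00637j  Y=-0.13648 - 0.00306j  product -0.04024 - 0.00177j
  m=+3: Y*=0.00966 - 0.29821j  Y=-0.00076 + 0.02269j  product 0.00676 + 0.00045j
  m=+4: Y*=0.12080 + 0.00522j  Y=0.00267 + 0.00012j  product 0.00032 + 0.00003j
  m=+5: Y*=0.02318 - 0.42932j  Y=0.00001 - 0.00023j  product -0.00010 - 0.00001j
  m=+6: Y*=-0.40593 - 0.02631j  Y=-0.00002 - 0.00000j  product 0.00001 + 0.00000j
  m=+7: Y*=-0.01648 + 0.21786j  Y=-0.00000 + 0.00000j  product -0.00000 - 0.00000j
  m=+8: Y*=0.06669 + 0.00577j  Y=0.00000 + 0.00000j  product 0.00000 + 0.00000j
Total Σ_m = 0.03795 - 0.00000j. Multiply by 0.739198: 0.02806 - 0.00000j. P_8(cos γ) = 0.028056

0.028056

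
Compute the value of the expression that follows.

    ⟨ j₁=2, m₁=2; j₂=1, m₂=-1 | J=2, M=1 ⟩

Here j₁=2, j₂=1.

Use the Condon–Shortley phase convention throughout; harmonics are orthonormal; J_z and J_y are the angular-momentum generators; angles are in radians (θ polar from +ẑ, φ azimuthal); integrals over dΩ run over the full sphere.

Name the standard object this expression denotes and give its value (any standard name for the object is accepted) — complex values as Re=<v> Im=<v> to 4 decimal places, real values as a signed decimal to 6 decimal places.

This is a Clebsch–Gordan (vector-coupling) coefficient.
j₁+j₂−J=1  J+j₁−j₂=3  J−j₁+j₂=1  j₁+j₂+J+1=6
(j₁±m₁, j₂±m₂, J±M) = (4,0,0,2,3,1)
P² = 12
sum k=0..0:
  [0] +1/6 = 1/6
S = 1/6
C² = P²·S² = 1/3 ; C = +0.577350

Clebsch–Gordan coefficient, +√(1/3) ≈ +0.577350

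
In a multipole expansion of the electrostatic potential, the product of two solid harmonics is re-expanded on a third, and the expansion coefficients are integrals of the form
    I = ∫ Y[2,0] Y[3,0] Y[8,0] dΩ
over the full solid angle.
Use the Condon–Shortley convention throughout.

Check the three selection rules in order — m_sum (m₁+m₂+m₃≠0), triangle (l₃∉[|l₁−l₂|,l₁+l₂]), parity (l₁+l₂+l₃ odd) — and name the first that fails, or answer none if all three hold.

azimuthal sum: 0 + 0 + 0 = 0  ✓
l₃ must lie in [1,5]; have l₃=8  ✗
L = 2 + 3 + 8 = 13 (odd)

triangle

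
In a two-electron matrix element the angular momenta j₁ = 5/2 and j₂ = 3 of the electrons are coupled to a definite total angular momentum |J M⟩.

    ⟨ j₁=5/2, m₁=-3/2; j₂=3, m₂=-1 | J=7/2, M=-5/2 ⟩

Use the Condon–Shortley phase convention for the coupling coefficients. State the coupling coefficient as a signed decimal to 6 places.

√[8·2!3!4!/10! · 1!4!2!4!1!6!] = √(18432/35)
  +(−1)^1/∏(1,1,3,1,0,3)! = -1/36  (running -1/36)
  +(−1)^2/∏(2,0,2,0,1,4)! = 1/96  (running -5/288)
⟨..|..⟩ = √(18432/35)·(-5/288) = -0.398410

-0.398410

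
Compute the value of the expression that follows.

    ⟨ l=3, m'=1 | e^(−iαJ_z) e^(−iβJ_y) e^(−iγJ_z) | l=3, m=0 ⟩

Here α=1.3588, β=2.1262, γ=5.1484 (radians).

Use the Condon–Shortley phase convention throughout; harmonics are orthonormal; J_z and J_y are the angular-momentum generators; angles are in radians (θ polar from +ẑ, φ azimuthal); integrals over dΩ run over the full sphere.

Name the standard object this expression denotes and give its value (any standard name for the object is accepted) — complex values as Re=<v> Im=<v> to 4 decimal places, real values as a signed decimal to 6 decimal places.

This is a Wigner D-matrix element — the rotation-matrix element ⟨l m'| R(α,β,γ) |l m⟩ in the angular-momentum basis.
Split into d^3_{1,0}(β=2.1262) × two z-phases.
Half-angle: c=0.486165, s=0.873867. N=√(24·2·6·6)=41.569219
The bounds max(0,m−m')=0 and min(l+m,l−m')=2 give 3 terms
  k=0: (−1)^1·41.5692/(12)·0.4862^5·0.8739^1 = -0.082216
  k=1: (−1)^2·41.5692/(4)·0.4862^3·0.8739^3 = +0.796893
  k=2: (−1)^3·41.5692/(12)·0.4862^1·0.8739^5 = -0.858224
d^3_{1,0}(2.1262) = -0.082216 +0.796893 -0.858224 = -0.143548
Phases: e^{-i·(1)·1.3588}=+0.210412-0.977613i, e^{-i·(0)·5.1484}=+1.000000+0.000000i ⇒ D=-0.030204+0.140334i

Wigner D-matrix element, Re=-0.0302 Im=0.1403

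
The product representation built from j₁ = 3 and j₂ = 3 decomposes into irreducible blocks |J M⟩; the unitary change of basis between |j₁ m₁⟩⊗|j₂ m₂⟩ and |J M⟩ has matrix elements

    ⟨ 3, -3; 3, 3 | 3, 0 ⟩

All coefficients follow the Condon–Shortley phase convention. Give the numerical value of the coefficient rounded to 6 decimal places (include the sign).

-0.408248  (= −√(1/6))

j₁+j₂−J=3  J+j₁−j₂=3  J−j₁+j₂=3  j₁+j₂+J+1=10
(j₁±m₁, j₂±m₂, J±M) = (0,6,6,0,3,3)
P² = 7776
sum k=3..3:
  [3] −1/216 = -1/216
S = -1/216
C² = P²·S² = 1/6 ; C = -0.408248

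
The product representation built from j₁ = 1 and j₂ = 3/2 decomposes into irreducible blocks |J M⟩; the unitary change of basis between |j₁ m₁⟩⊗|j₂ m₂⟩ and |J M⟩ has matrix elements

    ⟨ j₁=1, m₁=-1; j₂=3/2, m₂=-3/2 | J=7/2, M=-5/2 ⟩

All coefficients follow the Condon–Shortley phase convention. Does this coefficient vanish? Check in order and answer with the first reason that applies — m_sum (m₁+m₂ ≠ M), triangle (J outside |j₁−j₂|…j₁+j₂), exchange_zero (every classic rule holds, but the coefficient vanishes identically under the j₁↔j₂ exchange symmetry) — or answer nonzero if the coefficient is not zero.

triangle

m-sum: m₁+m₂ = -1+(-3/2) = -5/2, M = -5/2  ✓
triangle: need |j₁−j₂| ≤ J ≤ j₁+j₂, i.e. J ∈ [1/2, 5/2]; J = 7/2 is outside ✗ ⇒ coefficient is 0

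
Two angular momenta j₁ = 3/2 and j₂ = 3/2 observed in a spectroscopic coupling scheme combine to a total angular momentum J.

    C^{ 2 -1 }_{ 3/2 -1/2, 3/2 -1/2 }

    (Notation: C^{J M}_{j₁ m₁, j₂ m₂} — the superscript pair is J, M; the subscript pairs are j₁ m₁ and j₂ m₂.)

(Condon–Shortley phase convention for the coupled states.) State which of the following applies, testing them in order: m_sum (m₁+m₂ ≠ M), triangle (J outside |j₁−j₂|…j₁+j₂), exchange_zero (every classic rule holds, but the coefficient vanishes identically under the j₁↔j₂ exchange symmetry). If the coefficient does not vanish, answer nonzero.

exchange_zero

m-sum: m₁+m₂ = -1/2+(-1/2) = -1, M = -1  ✓
triangle: |j₁−j₂| = 0 ≤ J = 2 ≤ j₁+j₂ = 3  ✓
exchange: j₁=j₂ and m₁=m₂, and (−1)^(j₁+j₂−J) = (−1)^1 = −1 forces ⟨j₁m₁;j₂m₂|JM⟩ = −⟨j₂m₂;j₁m₁|JM⟩ = −⟨j₁m₁;j₂m₂|JM⟩ ⇒ the coefficient vanishes identically
Racah sum check: Σ_k collapses to 0 ⇒ CG = 0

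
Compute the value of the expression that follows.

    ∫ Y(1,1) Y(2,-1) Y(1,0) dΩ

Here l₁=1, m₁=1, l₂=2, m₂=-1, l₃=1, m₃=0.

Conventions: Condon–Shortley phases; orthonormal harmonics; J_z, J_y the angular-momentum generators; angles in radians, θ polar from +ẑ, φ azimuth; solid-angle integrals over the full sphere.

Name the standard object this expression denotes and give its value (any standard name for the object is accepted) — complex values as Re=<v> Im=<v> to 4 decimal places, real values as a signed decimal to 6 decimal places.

This is a Gaunt coefficient — the integral of a triple product of spherical harmonics over the sphere.
Checks pass: Σm=0; 4 even; l₃=1∈[1,3].
(2·1+1)(2·2+1)(2·1+1) = 45
Δ: 2! 0! 2! / 5! → 1/30
sum: t=1:−1/1 = -1/1
3j²(1 2 1; 0 0 0) = Δ·Π!·Σ² = 2/15  (sign +1)
sum: t=0:+1/2 = 1/2
3j²(1 2 1; 1 -1 0) = Δ·Π!·Σ² = 1/10  (sign -1)
combine: 4πI² = 45·2/15·1/10 = 3/5
take √, sign -1: I = -0.21850969

Gaunt coefficient, -0.218510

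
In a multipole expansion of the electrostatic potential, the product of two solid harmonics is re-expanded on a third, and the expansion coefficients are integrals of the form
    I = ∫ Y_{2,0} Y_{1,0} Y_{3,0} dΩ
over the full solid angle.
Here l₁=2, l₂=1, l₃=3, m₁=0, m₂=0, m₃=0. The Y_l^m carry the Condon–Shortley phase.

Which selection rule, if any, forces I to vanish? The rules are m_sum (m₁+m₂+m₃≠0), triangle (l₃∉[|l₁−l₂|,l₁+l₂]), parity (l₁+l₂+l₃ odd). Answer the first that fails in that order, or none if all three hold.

Σmᵢ = 0  ✓
l₃∈[|l₁−l₂|,l₁+l₂]=[1,3], have l₃=3  ✓
Σlᵢ = 6 ⇒ even  ✓

none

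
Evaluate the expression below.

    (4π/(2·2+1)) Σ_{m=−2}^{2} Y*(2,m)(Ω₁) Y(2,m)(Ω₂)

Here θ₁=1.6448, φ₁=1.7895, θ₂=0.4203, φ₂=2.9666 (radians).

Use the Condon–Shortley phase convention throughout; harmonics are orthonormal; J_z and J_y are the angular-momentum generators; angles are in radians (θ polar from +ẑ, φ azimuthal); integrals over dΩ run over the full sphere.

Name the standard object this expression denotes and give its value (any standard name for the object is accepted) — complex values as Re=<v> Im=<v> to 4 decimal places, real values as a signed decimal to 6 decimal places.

Legendre polynomial (addition theorem), -0.488227

This sum is the spherical-harmonic addition theorem: it equals the Legendre polynomial P_l(cos γ) of the angle γ between the two directions.
Expand P_2 via completeness: Σ_{m} conj(Y_{2,m}) at Ω₁ times Y_{2,m} at Ω₂ —
  m=-2: Y*=(-0.347995, -0.162728)  Y=(0.060413, 0.022051)  product (-0.017435, -0.017505)
  m=-1: Y*=(0.012359, -0.055606)  Y=(-0.283396, -0.050105)  product (-0.006289, 0.015139)
  m=+0: Y*=(-0.310219, -0.000000)  Y=(0.473253, 0.000000)  product (-0.146812, -0.000000)
  m=+1: Y*=(-0.012359, -0.055606)  Y=(0.283396, -0.050105)  product (-0.006289, -0.015139)
  m=+2: Y*=(-0.347995, 0.162728)  Y=(0.060413, -0.022051)  product (-0.017435, 0.017505)
Total Σ_m = (-0.194259, 0.000000). Multiply by 2.513274: (-0.488227, 0.000000). P_2(cos γ) = -0.488227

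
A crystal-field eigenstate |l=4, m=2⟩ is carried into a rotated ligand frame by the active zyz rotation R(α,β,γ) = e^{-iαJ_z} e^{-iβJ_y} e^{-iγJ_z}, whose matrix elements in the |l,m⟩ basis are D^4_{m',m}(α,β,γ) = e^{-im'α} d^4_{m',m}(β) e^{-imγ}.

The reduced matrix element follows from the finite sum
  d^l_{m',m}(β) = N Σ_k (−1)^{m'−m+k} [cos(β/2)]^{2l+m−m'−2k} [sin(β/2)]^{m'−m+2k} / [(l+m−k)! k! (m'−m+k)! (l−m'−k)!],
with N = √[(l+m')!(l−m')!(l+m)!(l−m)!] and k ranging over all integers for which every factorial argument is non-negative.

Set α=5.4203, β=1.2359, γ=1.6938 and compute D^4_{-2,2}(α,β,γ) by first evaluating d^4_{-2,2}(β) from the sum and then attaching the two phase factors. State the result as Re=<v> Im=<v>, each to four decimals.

Re=0.1784 Im=0.4208

First d^4_{-2,2}(β=1.2359), then the phase factors e^{-i(-2)α} and e^{-i(2)γ}:
c=cos(1.235900/2)=0.815068, s=sin(1.235900/2)=0.579365; N=√[2·720·720·2]=1440.000000
The bounds max(0,m−m')=4 and min(l+m,l−m')=6 give 3 terms
  k=4: (−1)^0·1440.0000/(96)·0.8151^4·0.5794^4 = +0.745894
  k=5: (−1)^1·1440.0000/(120)·0.8151^2·0.5794^6 = -0.301498
  k=6: (−1)^2·1440.0000/(1440)·0.8151^0·0.5794^8 = +0.012695
d^4_{-2,2}(1.2359) = +0.745894 -0.301498 +0.012695 = +0.457090
D = (-0.154355-0.988015i)·(+0.457090)·(-0.969892+0.243533i) = +0.178412+0.420833i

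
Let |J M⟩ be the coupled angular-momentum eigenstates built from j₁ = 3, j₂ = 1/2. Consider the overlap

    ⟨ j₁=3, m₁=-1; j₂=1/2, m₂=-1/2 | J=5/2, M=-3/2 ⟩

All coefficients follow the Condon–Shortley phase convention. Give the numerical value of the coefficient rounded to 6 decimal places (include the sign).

triangle: 1!*5!*0!/7! = 120/5040
(j±m)!: 2!*4!*0!*1!*1!*4! = 1152
prefactor² = (2J+1)*Δ*N² = 1152/7
  k=0: +1/(0!*1!*4!*0!*1!*0!) = 1/24
Σ = 1/24  ⇒  CG² = 1152/7*(1/24)² = 2/7
CG = +√(2/7) = +0.534522

+0.534522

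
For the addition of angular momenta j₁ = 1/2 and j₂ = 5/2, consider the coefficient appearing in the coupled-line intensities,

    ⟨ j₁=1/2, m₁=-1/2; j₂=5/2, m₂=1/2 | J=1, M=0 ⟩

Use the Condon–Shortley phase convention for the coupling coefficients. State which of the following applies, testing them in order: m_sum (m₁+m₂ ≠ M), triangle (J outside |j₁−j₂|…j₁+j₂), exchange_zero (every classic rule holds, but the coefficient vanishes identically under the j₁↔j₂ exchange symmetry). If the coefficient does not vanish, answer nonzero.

m-sum: m₁+m₂ = -1/2+1/2 = 0, M = 0  ✓
triangle: need |j₁−j₂| ≤ J ≤ j₁+j₂, i.e. J ∈ [2, 3]; J = 1 is outside ✗ ⇒ coefficient is 0

triangle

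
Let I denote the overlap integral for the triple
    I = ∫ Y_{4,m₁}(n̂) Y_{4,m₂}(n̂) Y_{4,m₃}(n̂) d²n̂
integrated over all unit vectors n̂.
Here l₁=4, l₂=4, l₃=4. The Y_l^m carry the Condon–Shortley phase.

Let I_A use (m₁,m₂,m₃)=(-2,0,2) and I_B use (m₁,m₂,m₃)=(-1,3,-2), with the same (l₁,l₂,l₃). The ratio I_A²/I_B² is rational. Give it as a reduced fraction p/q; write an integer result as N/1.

121/70

l's match ⇒ only the (l;m) 3-j factors differ between A and B.
A: triangle coeff Δ(4,4,4) = 1/450450; Σ_t [2,4]: t=2:+1/384 t=3:−1/216 t=4:+1/2304 = -11/6912; (3j)²=11/1638 [(4 4 4; -2 0 2)], sign=-1
B: triangle coeff Δ(4,4,4) = 1/450450; Σ_t [3,4]: t=3:−1/576 t=4:+1/864 = -1/1728; (3j)²=5/1287 [(4 4 4; -1 3 -2)], sign=-1
I_A²/I_B² = (11/1638)/(5/1287) = 121/70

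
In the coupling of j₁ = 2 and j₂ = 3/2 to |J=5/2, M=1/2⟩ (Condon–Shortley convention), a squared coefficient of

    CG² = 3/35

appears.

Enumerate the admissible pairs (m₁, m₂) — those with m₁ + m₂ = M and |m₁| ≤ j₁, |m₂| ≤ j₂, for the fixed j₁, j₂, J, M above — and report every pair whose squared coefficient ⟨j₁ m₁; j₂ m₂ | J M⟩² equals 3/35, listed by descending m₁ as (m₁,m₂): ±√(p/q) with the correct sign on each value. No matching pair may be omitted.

Admissible pairs with m₁+m₂ = M = 1/2: (-1,3/2), (0,1/2), (1,-1/2), (2,-3/2)
  (m₁,m₂)=(2,-3/2): CG² = 6/35, CG = +√(6/35)
  (m₁,m₂)=(1,-1/2): CG² = 5/14, CG = +√(5/14)
  (m₁,m₂)=(0,1/2): CG² = 3/35, CG = −√(3/35)   ← matches the target
  (m₁,m₂)=(-1,3/2): CG² = 27/70, CG = −√(27/70)
Pairs with CG² = 3/35: (0,1/2): −√(3/35)

(0,1/2): −√(3/35)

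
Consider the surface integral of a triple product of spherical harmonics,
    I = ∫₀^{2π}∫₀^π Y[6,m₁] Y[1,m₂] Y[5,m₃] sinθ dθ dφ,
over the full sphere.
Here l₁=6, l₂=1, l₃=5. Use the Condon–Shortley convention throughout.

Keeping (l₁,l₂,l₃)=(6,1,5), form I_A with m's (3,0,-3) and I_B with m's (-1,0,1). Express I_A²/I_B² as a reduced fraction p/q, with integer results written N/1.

27/35

Shared (l₁,l₂,l₃)=(6,1,5): N and (l;000)² cancel in I_A²/I_B².
A: Δ = 2!·10!·0!/13! = 1/858; Racah Σ t=1..1: t=1:−1/80640 = -1/80640; ⇒ 3j(6 1 5; 3 0 -3)² = 9/286, sgn -1
B: Δ = 2!·10!·0!/13! = 1/858; Racah Σ t=1..1: t=1:−1/17280 = -1/17280; ⇒ 3j(6 1 5; -1 0 1)² = 35/858, sgn -1
I_A²/I_B² = (9/286)/(35/858) = 27/35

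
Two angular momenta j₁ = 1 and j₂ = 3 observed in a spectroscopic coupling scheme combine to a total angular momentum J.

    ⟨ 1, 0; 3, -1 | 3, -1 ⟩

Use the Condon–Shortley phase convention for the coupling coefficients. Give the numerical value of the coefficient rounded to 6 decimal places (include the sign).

j₁+j₂−J=1  J+j₁−j₂=1  J−j₁+j₂=5  j₁+j₂+J+1=8
(j₁±m₁, j₂±m₂, J±M) = (1,1,2,4,2,4)
P² = 48
sum k=0..1:
  [0] +1/12 = 1/12
  [1] −1/24 = -1/24
S = 1/24
C² = P²·S² = 1/12 ; C = +0.288675

+√(1/12) ≈ +0.288675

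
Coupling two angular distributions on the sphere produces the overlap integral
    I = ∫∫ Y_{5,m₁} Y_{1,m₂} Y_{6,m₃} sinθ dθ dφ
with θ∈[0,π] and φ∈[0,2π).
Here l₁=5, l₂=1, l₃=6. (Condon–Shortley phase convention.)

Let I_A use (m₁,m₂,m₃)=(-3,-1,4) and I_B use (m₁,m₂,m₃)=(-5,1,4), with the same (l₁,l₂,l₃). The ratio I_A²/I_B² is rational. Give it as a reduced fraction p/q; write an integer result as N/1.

45/1

l's match ⇒ only the (l;m) 3-j factors differ between A and B.
A: triangle coeff Δ(5,1,6) = 1/858; Σ_t [0,0]: t=0:+1/161280 = 1/161280; (3j)²=15/286 [(5 1 6; -3 -1 4)], sign=+1
B: triangle coeff Δ(5,1,6) = 1/858; Σ_t [0,0]: t=0:+1/7257600 = 1/7257600; (3j)²=1/858 [(5 1 6; -5 1 4)], sign=+1
I_A²/I_B² = (15/286)/(1/858) = 45/1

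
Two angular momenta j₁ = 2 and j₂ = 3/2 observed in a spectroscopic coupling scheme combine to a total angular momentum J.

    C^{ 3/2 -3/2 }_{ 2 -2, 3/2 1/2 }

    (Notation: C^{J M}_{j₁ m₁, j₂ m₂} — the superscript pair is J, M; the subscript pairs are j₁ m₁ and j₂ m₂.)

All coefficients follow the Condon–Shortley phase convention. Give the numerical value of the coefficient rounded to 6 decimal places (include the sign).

+√(2/5) ≈ +0.632456

√[4·2!2!1!/6! · 0!4!2!1!0!3!] = √(32/5)
  +(−1)^2/∏(2,0,2,0,0,1)! = 1/4  (running 1/4)
⟨..|..⟩ = √(32/5)·(1/4) = +0.632456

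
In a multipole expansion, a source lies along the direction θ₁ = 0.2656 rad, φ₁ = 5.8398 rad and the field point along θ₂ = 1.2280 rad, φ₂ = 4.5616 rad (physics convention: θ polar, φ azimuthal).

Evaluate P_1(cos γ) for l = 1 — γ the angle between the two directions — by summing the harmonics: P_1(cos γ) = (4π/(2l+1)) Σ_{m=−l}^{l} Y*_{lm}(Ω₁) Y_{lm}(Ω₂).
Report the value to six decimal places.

Term-by-term m-sum for l=1 (normalisation 4π/3 = 4.188790):
  m=-1: (0.081919, -0.038905) × (-0.048880, 0.321700) = (0.008512, 0.028255)  (running Σ = (0.008512, 0.028255))
  m=0: (0.471470, -0.000000) × (0.164230, 0.000000) = (0.077430, 0.000000)  (running Σ = (0.085941, 0.028255))
  m=1: (-0.081919, -0.038905) × (0.048880, 0.321700) = (0.008512, -0.028255)  (running Σ = (0.094453, 0.000000))
Σ over m = (0.094453, 0.000000); ×(4π/3) → (0.395643, 0.000000). Real part: 0.395643

0.395643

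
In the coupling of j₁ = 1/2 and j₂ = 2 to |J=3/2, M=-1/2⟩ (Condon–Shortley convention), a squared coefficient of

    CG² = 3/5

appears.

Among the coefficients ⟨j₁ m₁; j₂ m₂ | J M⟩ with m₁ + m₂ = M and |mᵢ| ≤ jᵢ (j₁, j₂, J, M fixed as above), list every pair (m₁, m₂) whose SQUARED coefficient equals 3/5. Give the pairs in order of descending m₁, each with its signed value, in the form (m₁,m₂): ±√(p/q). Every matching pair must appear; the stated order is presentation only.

Admissible pairs with m₁+m₂ = M = -1/2: (-1/2,0), (1/2,-1)
  (m₁,m₂)=(1/2,-1): CG² = 3/5, CG = +√(3/5)   ← matches the target
  (m₁,m₂)=(-1/2,0): CG² = 2/5, CG = −√(2/5)
Pairs with CG² = 3/5: (1/2,-1): +√(3/5)

(1/2,-1): +√(3/5)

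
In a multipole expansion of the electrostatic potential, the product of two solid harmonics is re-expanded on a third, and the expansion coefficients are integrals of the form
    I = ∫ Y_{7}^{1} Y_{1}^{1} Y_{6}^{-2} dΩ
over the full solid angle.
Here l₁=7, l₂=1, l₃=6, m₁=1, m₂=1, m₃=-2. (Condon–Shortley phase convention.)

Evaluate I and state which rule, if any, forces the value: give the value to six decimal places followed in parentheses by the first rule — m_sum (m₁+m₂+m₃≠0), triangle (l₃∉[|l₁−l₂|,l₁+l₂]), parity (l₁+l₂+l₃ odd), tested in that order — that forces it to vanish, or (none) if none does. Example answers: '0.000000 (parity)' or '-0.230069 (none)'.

Rules hold: Σm=0, L=14 even, 6≤6≤8.
N = 15·3·13 = 585
Δ = 2!·12!·0!/15! = 1/1365
Racah Σ t=1..1: t=1:−1/518400 = -1/518400
⇒ 3j(7 1 6; 0 0 0)² = 7/195, sgn -1
Racah Σ t=2..2: t=2:+1/1935360 = 1/1935360
⇒ 3j(7 1 6; 1 1 -2)² = 1/91, sgn +1
4πI² = N·(3j₀)²·(3jₘ)² = 3/13
I = -1·√(0.230769/4π) = -0.13551395
No selection rule forces the value: the integral is nonzero (none).

-0.135514 (none)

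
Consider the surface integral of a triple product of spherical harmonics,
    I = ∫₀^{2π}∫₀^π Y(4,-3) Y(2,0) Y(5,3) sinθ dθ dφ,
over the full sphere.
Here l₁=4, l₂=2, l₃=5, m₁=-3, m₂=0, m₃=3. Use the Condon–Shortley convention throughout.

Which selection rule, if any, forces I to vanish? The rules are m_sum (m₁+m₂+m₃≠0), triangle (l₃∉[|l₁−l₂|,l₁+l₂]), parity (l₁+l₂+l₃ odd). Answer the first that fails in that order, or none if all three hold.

azimuthal sum: -3 + 0 + 3 = 0  ✓
2 ≤ 5 ≤ 6 (triangle on l)  ✓
L = 4 + 2 + 5 = 11 (odd)  ✗

parity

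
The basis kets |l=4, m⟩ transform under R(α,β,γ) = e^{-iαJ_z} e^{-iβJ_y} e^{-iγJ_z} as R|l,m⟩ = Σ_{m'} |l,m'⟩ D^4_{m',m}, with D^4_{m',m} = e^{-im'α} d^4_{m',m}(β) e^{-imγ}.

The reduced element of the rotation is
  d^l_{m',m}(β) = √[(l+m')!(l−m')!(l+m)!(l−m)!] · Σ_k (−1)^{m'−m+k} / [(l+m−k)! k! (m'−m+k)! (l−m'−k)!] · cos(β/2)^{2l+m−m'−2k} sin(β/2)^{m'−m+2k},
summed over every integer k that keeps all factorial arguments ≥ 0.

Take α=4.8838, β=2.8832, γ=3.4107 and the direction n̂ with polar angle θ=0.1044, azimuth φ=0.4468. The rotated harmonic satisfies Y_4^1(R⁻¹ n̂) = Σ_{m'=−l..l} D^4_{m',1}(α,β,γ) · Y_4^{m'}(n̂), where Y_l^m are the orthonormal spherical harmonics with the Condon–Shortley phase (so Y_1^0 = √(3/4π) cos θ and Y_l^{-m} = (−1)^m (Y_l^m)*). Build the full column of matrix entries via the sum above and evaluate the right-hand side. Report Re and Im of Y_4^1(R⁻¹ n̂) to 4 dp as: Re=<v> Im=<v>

Re=0.3140 Im=-0.2568

Need the full column D^4_{m',1} for m'=−4..4 at α=4.8838, β=2.8832, γ=3.4107.
cos(β/2)=0.128837, sin(β/2)=0.991666
d^4_{-4,1}: single k=5 term ⇒ +0.015348;  D = -0.014035-0.006210i
d^4_{-3,1}: k∈[4..5] ⇒ +0.003525 -0.125298 = -0.121773;  D = -0.029552+0.118133i
d^4_{-2,1}: k∈[3..5] ⇒ +0.000490 -0.043507 +0.515507 = +0.472490;  D = +0.471207+0.034798i
d^4_{-1,1}: k∈[2..5] ⇒ +0.000045 -0.007994 +0.236791 -0.935239 = -0.706396;  D = -0.068903-0.703028i
d^4_{0,1}: k∈[1..4] ⇒ +0.000003 -0.000929 +0.055032 -0.543392 = -0.489286;  D = +0.471676-0.130087i
d^4_{1,1}: k∈[0..3] ⇒ +0.000000 -0.000067 +0.007994 -0.157861 = -0.149935;  D = +0.063933+0.135620i
d^4_{2,1}: k∈[0..2] ⇒ -0.000002 +0.000734 -0.029005 = -0.028273;  D = -0.023142+0.016241i
d^4_{3,1}: k∈[0..1] ⇒ +0.000036 -0.003525 = -0.003489;  D = -0.002462-0.002472i
d^4_{4,1}: single k=0 term ⇒ -0.000259;  D = +0.000150-0.000211i
Y_4^{m'}(θ=0.1044,φ=0.4468) and Σ D·Y over m':
  (-0.0140-0.0062i)·(-0.0000-0.0001i)  (-0.0296+0.1181i)·(+0.0003-0.0014i)  (+0.4712+0.0348i)·(+0.0135-0.0168i)  (-0.0689-0.7030i)·(+0.1735-0.0831i)  (+0.4717-0.1301i)·(+0.8008+0.0000i)  (+0.0639+0.1356i)·(-0.1735-0.0831i)  (-0.0231+0.0162i)·(+0.0135+0.0168i)  (-0.0025-0.0025i)·(-0.0003-0.0014i)  (+0.0001-0.0002i)·(-0.0000+0.0001i)
Y_4^1(R⁻¹ n̂) = +0.313988-0.256793i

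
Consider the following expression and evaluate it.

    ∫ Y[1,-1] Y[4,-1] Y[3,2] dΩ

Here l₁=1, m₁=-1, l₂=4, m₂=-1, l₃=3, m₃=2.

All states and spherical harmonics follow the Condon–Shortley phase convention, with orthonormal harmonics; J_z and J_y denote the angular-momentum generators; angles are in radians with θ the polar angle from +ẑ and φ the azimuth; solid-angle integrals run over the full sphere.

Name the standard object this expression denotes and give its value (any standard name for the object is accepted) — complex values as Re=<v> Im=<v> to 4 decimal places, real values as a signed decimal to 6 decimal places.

Gaunt coefficient, -0.106622

This is a Gaunt coefficient — the integral of a triple product of spherical harmonics over the sphere.
m-sum 0 ✓  L=8 even ✓  3≤3≤5 ✓
Π(2lᵢ+1) = 3×9×7 = 189
triangle coeff Δ(1,4,3) = 1/252
Σ_t [1,1]: t=1:−1/36 = -1/36
(3j)²=4/63 [(1 4 3; 0 0 0)], sign=+1
Σ_t [2,2]: t=2:+1/240 = 1/240
(3j)²=1/84 [(1 4 3; -1 -1 2)], sign=-1
⇒ 4πI² = 1/7
I = (-1)√(1/7/(4π)) = -0.10662181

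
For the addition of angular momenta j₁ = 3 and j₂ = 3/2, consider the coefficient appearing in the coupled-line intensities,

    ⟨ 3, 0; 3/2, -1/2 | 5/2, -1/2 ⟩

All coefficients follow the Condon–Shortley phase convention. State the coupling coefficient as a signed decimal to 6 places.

triangle: 2!*4!*1!/8! = 48/40320
(j±m)!: 3!*3!*1!*2!*2!*3! = 864
prefactor² = (2J+1)*Δ*N² = 216/35
  k=0: +1/(0!*2!*3!*1!*1!*0!) = 1/12
  k=1: −1/(1!*1!*2!*0!*2!*1!) = -1/4
Σ = -1/6  ⇒  CG² = 216/35*(-1/6)² = 6/35
CG = −√(6/35) = -0.414039

-0.414039  (= −√(6/35))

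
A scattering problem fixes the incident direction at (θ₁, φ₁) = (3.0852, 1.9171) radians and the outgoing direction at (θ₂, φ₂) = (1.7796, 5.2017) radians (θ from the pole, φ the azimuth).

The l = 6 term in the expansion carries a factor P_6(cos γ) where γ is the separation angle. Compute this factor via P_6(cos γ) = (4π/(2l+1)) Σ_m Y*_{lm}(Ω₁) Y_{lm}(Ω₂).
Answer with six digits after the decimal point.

-0.170547

Summing Y*_{l m}(θ₁,φ₁)·Y_{l m}(θ₂,φ₂) over m ∈ [−6, 6]; prefactor 4π/(2·6+1) = 0.966644:
  m=-6: Y*=(0.000000, -0.000000)  Y=(0.414519, 0.086501)  product (0.000000, -0.000000)
  m=-5: Y*=(0.000001, 0.000000)  Y=(-0.199052, 0.238717)  product (-0.000000, 0.000000)
  m=-4: Y*=(0.000007, 0.000035)  Y=(0.064949, 0.159616)  product (-0.000005, 0.000003)
  m=-3: Y*=(-0.000799, 0.000470)  Y=(-0.317812, -0.032807)  product (0.000269, -0.000123)
  m=-2: Y*=(-0.012619, -0.010470)  Y=(-0.050017, 0.074352)  product (0.001410, -0.000415)
  m=-1: Y*=(0.062054, -0.171968)  Y=(-0.148109, -0.278137)  product (-0.057022, 0.008211)
  m=+0: Y*=(0.983423, -0.000000)  Y=(-0.066844, 0.000000)  product (-0.065736, 0.000000)
  m=+1: Y*=(-0.062054, -0.171968)  Y=(0.148109, -0.278137)  product (-0.057022, -0.008211)
  m=+2: Y*=(-0.012619, 0.010470)  Y=(-0.050017, -0.074352)  product (0.001410, 0.000415)
  m=+3: Y*=(0.000799, 0.000470)  Y=(0.317812, -0.032807)  product (0.000269, 0.000123)
  m=+4: Y*=(0.000007, -0.000035)  Y=(0.064949, -0.159616)  product (-0.000005, -0.000003)
  m=+5: Y*=(-0.000001, 0.000000)  Y=(0.199052, 0.238717)  product (-0.000000, -0.000000)
  m=+6: Y*=(0.000000, 0.000000)  Y=(0.414519, -0.086501)  product (0.000000, 0.000000)
Total Σ_m = (-0.176432, 0.000000). Multiply by 0.966644: (-0.170547, 0.000000). P_6(cos γ) = -0.170547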